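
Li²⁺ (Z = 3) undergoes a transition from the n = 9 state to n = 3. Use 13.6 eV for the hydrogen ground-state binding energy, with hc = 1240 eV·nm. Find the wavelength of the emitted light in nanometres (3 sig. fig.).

For Z = 3 the level energies scale as Z², so the effective Rydberg energy is 13.6 × 9 = 122.4 eV.
ΔE = 122.4 × (1/3² − 1/9²) = 122.4 × 0.09877 = 12.09 eV.
λ = hc/ΔE = 1240 / 12.09 = 103 nm.

103 nm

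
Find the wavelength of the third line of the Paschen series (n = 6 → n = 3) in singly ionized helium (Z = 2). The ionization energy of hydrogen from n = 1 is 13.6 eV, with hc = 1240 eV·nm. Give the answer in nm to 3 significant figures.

The Paschen series terminates on n_f = 3; the third line has n_i = 3+3 = 6.
ΔE = 54.40 × (1/3² − 1/6²) = 4.533 eV.
λ = 1240 / 4.533 = 274 nm.

274 nm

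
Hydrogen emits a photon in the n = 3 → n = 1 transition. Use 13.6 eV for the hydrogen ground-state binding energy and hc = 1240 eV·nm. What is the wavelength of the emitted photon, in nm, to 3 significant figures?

103 nm

ΔE = 13.60 × (1/1² − 1/3²) = 13.60 × 0.8889 = 12.09 eV.
λ = hc/ΔE = 1240 / 12.09 = 103 nm.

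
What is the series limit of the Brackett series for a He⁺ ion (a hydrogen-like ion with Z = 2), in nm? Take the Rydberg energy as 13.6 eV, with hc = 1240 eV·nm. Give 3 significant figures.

The Brackett series has lower level n_f = 4; the series limit corresponds to n_i → ∞.
ΔE_max = 13.6 × 4 / 4² = 3.400 eV.
λ_min = 1240 / 3.400 = 365 nm.

365 nm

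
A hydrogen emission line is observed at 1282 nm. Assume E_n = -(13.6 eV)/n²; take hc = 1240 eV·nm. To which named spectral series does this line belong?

Paschen

ΔE = 1240/1282 = 0.9672 eV.
This matches 13.6 × (1/3² − 1/5²), so n_f = 3: the Paschen series.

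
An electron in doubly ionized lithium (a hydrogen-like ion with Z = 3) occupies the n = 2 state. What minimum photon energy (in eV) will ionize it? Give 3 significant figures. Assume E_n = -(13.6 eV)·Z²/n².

30.6 eV

E_n = −13.6 Z²/n² = −122.4/n² eV for Z = 3.
E_2 = −122.4/4 = −30.6 eV, so ionization (to E = 0) requires 30.6 eV.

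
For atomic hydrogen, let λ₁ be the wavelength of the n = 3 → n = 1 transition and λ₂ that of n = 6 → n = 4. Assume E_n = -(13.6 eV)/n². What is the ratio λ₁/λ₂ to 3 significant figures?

λ ∝ 1/ΔE ∝ 1/(1/n_f² − 1/n_i²), and the Z² and hc factors cancel in the ratio.
λ₁/λ₂ = (1/4² − 1/6²)/(1/1² − 1/3²) = 0.03472/0.8889 = 0.0391.

0.0391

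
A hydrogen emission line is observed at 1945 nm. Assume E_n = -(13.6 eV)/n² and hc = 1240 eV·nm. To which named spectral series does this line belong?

ΔE = 1240/1945 = 0.6375 eV.
This matches 13.6 × (1/4² − 1/8²), so n_f = 4: the Brackett series.

Brackett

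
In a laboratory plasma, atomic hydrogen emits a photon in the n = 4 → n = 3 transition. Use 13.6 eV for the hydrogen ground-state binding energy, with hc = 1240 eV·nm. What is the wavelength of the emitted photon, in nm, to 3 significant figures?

ΔE = 13.60 × (1/3² − 1/4²) = 13.60 × 0.04861 = 0.6611 eV.
λ = hc/ΔE = 1240 / 0.6611 = 1880 nm.
This line belongs to the Paschen series.

1880 nm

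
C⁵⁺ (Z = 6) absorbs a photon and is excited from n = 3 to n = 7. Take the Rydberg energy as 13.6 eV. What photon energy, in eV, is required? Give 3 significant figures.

44.4 eV

The Bohr energies scale as Z², so for Z = 6: E_n = −489.6/n² eV.
E_7 = −489.6/49 = −9.992 eV and E_3 = −489.6/9 = −54.40 eV.
The photon energy is |E_7 − E_3| = 44.4 eV.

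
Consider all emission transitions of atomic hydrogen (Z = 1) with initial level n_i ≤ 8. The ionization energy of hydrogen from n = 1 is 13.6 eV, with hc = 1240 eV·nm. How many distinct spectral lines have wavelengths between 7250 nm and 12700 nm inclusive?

3

Enumerate all n_i → n_f pairs with 1 ≤ n_f < n_i ≤ 8 and compute λ = 1240 / [13.6·1·(1/n_f² − 1/n_i²)].
Lines falling in [7250, 12700] nm: 6→5 (7460 nm), 8→6 (7503 nm), 7→6 (12370 nm).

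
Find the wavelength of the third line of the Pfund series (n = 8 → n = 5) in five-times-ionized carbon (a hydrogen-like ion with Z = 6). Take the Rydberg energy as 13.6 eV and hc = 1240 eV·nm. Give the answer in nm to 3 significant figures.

The Pfund series terminates on n_f = 5; the third line has n_i = 5+3 = 8.
ΔE = 489.6 × (1/5² − 1/8²) = 11.93 eV.
λ = 1240 / 11.93 = 104 nm.

104 nm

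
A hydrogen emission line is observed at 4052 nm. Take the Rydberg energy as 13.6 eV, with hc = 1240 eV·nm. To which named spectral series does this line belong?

Brackett

ΔE = 1240/4052 = 0.3060 eV.
This matches 13.6 × (1/4² − 1/5²), so n_f = 4: the Brackett series.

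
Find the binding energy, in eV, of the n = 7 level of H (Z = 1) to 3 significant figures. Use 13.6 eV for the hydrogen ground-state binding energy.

E_7 = −13.60/49 = −0.278 eV, so ionization (to E = 0) requires 0.278 eV.

0.278 eV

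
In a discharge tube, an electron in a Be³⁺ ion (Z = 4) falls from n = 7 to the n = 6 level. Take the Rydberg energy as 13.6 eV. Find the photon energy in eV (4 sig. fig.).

1.604 eV

The Bohr energies scale as Z², so for Z = 4: E_n = −217.6/n² eV.
E_7 = −217.6/49 = −4.441 eV and E_6 = −217.6/36 = −6.044 eV.
The photon energy is |E_7 − E_6| = 1.604 eV.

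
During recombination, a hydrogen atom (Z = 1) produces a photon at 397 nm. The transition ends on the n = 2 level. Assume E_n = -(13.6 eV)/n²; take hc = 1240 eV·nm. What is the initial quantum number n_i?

n_i = 7

The photon energy is ΔE = hc/λ = 1240 / 397 = 3.123 eV.
With Z = 1, ΔE = 13.60 × (1/n_f² − 1/n_i²), so 1/n_f² − 1/n_i² = 0.2297.
With n_f = 2: 1/n_i² = 1/4 − 0.2297 = 0.02034, so n_i ≈ 7.01.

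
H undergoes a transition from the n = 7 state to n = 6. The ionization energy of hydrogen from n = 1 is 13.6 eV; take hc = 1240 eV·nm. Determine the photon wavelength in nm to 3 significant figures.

ΔE = 13.60 × (1/6² − 1/7²) = 13.60 × 0.007370 = 0.1002 eV.
λ = hc/ΔE = 1240 / 0.1002 = 12400 nm.

12400 nm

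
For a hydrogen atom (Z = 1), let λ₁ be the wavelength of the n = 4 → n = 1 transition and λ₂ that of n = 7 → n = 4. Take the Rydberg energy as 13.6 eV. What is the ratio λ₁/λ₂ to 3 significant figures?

λ ∝ 1/ΔE ∝ 1/(1/n_f² − 1/n_i²), and the Z² and hc factors cancel in the ratio.
λ₁/λ₂ = (1/4² − 1/7²)/(1/1² − 1/4²) = 0.04209/0.9375 = 0.0449.

0.0449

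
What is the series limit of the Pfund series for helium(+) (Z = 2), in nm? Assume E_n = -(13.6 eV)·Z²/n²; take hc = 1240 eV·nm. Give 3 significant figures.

The Pfund series has lower level n_f = 5; the series limit corresponds to n_i → ∞.
ΔE_max = 13.6 × 4 / 5² = 2.176 eV.
λ_min = 1240 / 2.176 = 570 nm.

570 nm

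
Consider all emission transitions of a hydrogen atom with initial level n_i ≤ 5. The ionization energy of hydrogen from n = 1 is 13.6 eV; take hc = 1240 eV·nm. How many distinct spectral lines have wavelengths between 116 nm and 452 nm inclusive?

2

Enumerate all n_i → n_f pairs with 1 ≤ n_f < n_i ≤ 5 and compute λ = 1240 / [13.6·1·(1/n_f² − 1/n_i²)].
Lines falling in [116, 452] nm: 2→1 (121.6 nm), 5→2 (434.2 nm).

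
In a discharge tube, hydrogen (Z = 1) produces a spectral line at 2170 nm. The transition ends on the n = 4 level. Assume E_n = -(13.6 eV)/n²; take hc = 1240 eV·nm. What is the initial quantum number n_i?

The photon energy is ΔE = hc/λ = 1240 / 2170 = 0.5714 eV.
With Z = 1, ΔE = 13.60 × (1/n_f² − 1/n_i²), so 1/n_f² − 1/n_i² = 0.04202.
With n_f = 4: 1/n_i² = 1/16 − 0.04202 = 0.02048, so n_i ≈ 6.99.

n_i = 7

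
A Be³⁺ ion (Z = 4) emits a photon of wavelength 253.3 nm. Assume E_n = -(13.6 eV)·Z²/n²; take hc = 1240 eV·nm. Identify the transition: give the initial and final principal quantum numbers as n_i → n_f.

The photon energy is ΔE = hc/λ = 1240 / 253.3 = 4.895 eV.
With Z = 4, ΔE = 217.6 × (1/n_f² − 1/n_i²), so 1/n_f² − 1/n_i² = 0.02250.
Trying n_f = 4 gives 1/n_i² = 0.04000, i.e. n_i ≈ 5; this pair matches.

n_i = 5, n_f = 4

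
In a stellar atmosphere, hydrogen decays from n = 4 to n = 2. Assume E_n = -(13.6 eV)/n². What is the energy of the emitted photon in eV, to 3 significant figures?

2.55 eV

E_4 = −13.60/16 = −0.8500 eV and E_2 = −13.60/4 = −3.400 eV.
The photon energy is |E_4 − E_2| = 2.55 eV.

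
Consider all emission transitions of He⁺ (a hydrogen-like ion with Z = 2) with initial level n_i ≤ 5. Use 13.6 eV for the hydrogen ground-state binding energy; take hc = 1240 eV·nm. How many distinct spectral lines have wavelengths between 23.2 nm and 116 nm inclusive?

5

Enumerate all n_i → n_f pairs with 1 ≤ n_f < n_i ≤ 5 and compute λ = 1240 / [13.6·4·(1/n_f² − 1/n_i²)].
Lines falling in [23.2, 116] nm: 5→1 (23.74 nm), 4→1 (24.31 nm), 3→1 (25.64 nm), 2→1 (30.39 nm), 5→2 (108.5 nm).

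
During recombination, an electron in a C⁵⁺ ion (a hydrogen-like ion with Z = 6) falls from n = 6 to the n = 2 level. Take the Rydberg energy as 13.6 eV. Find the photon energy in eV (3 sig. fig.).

The Bohr energies scale as Z², so for Z = 6: E_n = −489.6/n² eV.
E_6 = −489.6/36 = −13.60 eV and E_2 = −489.6/4 = −122.4 eV.
The photon energy is |E_6 − E_2| = 109 eV.

109 eV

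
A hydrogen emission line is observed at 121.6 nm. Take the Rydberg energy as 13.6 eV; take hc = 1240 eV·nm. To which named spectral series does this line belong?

ΔE = 1240/121.6 = 10.20 eV.
This matches 13.6 × (1/1² − 1/2²), so n_f = 1: the Lyman series.

Lyman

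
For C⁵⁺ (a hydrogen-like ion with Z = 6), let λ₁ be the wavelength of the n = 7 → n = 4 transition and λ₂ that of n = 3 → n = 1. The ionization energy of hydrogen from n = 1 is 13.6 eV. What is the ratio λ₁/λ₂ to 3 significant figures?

λ ∝ 1/ΔE ∝ 1/(1/n_f² − 1/n_i²), and the Z² and hc factors cancel in the ratio.
λ₁/λ₂ = (1/1² − 1/3²)/(1/4² − 1/7²) = 0.8889/0.04209 = 21.1.

21.1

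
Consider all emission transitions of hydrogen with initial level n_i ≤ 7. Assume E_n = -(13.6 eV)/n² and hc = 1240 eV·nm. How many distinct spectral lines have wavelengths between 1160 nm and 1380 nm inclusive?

1

Enumerate all n_i → n_f pairs with 1 ≤ n_f < n_i ≤ 7 and compute λ = 1240 / [13.6·1·(1/n_f² − 1/n_i²)].
Lines falling in [1160, 1380] nm: 5→3 (1282 nm).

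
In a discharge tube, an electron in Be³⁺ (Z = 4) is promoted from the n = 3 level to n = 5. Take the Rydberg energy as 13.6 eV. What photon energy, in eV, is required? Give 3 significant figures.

15.5 eV

The Bohr energies scale as Z², so for Z = 4: E_n = −217.6/n² eV.
E_5 = −217.6/25 = −8.704 eV and E_3 = −217.6/9 = −24.18 eV.
The photon energy is |E_5 − E_3| = 15.5 eV.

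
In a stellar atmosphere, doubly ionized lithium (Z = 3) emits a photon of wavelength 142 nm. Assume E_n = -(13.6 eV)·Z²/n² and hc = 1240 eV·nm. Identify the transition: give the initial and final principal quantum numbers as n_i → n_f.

n_i = 5, n_f = 3

The photon energy is ΔE = hc/λ = 1240 / 142 = 8.732 eV.
With Z = 3, ΔE = 122.4 × (1/n_f² − 1/n_i²), so 1/n_f² − 1/n_i² = 0.07134.
Trying n_f = 3 gives 1/n_i² = 0.03977, i.e. n_i ≈ 5; this pair matches.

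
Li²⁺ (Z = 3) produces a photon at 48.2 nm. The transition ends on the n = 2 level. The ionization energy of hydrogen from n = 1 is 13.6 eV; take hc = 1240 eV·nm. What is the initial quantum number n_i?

n_i = 5

The photon energy is ΔE = hc/λ = 1240 / 48.2 = 25.73 eV.
With Z = 3, ΔE = 122.4 × (1/n_f² − 1/n_i²), so 1/n_f² − 1/n_i² = 0.2102.
With n_f = 2: 1/n_i² = 1/4 − 0.2102 = 0.03982, so n_i ≈ 5.01.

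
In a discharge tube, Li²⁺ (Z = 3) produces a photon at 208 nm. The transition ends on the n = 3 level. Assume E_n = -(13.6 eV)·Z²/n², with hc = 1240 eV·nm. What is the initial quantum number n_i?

n_i = 4

The photon energy is ΔE = hc/λ = 1240 / 208 = 5.962 eV.
With Z = 3, ΔE = 122.4 × (1/n_f² − 1/n_i²), so 1/n_f² − 1/n_i² = 0.04871.
With n_f = 3: 1/n_i² = 1/9 − 0.04871 = 0.06241, so n_i ≈ 4.00.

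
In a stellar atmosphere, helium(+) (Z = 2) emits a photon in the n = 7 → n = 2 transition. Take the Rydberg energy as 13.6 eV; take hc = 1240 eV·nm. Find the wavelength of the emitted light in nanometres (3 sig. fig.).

99.3 nm

For Z = 2 the level energies scale as Z², so the effective Rydberg energy is 13.6 × 4 = 54.40 eV.
ΔE = 54.40 × (1/2² − 1/7²) = 54.40 × 0.2296 = 12.49 eV.
λ = hc/ΔE = 1240 / 12.49 = 99.3 nm.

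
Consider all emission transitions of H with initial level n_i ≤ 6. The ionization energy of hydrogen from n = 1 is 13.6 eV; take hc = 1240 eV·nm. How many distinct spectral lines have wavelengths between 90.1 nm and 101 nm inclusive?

Enumerate all n_i → n_f pairs with 1 ≤ n_f < n_i ≤ 6 and compute λ = 1240 / [13.6·1·(1/n_f² − 1/n_i²)].
Lines falling in [90.1, 101] nm: 6→1 (93.78 nm), 5→1 (94.98 nm), 4→1 (97.25 nm).

3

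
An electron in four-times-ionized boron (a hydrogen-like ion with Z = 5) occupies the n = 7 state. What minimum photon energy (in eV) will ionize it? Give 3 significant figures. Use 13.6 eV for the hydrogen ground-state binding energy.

6.94 eV

E_n = −13.6 Z²/n² = −340.0/n² eV for Z = 5.
E_7 = −340.0/49 = −6.94 eV, so ionization (to E = 0) requires 6.94 eV.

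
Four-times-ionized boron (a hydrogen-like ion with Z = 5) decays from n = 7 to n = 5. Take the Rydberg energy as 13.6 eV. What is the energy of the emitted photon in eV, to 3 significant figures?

6.66 eV

The Bohr energies scale as Z², so for Z = 5: E_n = −340.0/n² eV.
E_7 = −340.0/49 = −6.939 eV and E_5 = −340.0/25 = −13.60 eV.
The photon energy is |E_7 − E_5| = 6.66 eV.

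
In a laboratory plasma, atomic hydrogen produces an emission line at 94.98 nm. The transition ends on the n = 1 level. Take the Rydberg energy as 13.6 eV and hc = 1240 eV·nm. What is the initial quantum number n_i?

The photon energy is ΔE = hc/λ = 1240 / 94.98 = 13.06 eV.
With Z = 1, ΔE = 13.60 × (1/n_f² − 1/n_i²), so 1/n_f² − 1/n_i² = 0.9600.
With n_f = 1: 1/n_i² = 1/1 − 0.9600 = 0.04005, so n_i ≈ 5.00.

n_i = 5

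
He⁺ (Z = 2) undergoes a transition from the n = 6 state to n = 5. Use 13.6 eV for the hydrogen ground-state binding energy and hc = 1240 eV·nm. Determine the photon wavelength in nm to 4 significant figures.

For Z = 2 the level energies scale as Z², so the effective Rydberg energy is 13.6 × 4 = 54.40 eV.
ΔE = 54.40 × (1/5² − 1/6²) = 54.40 × 0.01222 = 0.6649 eV.
λ = hc/ΔE = 1240 / 0.6649 = 1865 nm.

1865 nm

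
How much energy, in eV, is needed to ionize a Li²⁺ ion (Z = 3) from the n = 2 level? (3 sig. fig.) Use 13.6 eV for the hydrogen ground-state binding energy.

E_n = −13.6 Z²/n² = −122.4/n² eV for Z = 3.
E_2 = −122.4/4 = −30.6 eV, so ionization (to E = 0) requires 30.6 eV.

30.6 eV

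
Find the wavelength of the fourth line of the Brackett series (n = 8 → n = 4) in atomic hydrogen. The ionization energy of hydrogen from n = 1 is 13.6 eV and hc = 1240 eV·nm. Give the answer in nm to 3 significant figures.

1950 nm

The Brackett series terminates on n_f = 4; the fourth line has n_i = 4+4 = 8.
ΔE = 13.60 × (1/4² − 1/8²) = 0.6375 eV.
λ = 1240 / 0.6375 = 1950 nm.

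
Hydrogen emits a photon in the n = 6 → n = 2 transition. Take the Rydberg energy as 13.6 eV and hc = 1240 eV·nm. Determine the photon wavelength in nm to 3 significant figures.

ΔE = 13.60 × (1/2² − 1/6²) = 13.60 × 0.2222 = 3.022 eV.
λ = hc/ΔE = 1240 / 3.022 = 410 nm.

410 nm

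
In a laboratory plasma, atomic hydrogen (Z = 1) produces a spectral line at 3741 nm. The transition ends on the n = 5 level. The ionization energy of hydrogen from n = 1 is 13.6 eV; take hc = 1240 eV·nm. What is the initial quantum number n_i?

n_i = 8

The photon energy is ΔE = hc/λ = 1240 / 3741 = 0.3315 eV.
With Z = 1, ΔE = 13.60 × (1/n_f² − 1/n_i²), so 1/n_f² − 1/n_i² = 0.02437.
With n_f = 5: 1/n_i² = 1/25 − 0.02437 = 0.01563, so n_i ≈ 8.00.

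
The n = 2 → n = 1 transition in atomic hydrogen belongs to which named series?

Lyman

The series is set by the lower level: n_f = 1 is the Lyman series.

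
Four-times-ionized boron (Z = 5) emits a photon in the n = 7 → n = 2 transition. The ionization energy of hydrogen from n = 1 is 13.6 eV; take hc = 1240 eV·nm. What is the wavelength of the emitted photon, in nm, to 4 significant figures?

For Z = 5 the level energies scale as Z², so the effective Rydberg energy is 13.6 × 25 = 340.0 eV.
ΔE = 340.0 × (1/2² − 1/7²) = 340.0 × 0.2296 = 78.06 eV.
λ = hc/ΔE = 1240 / 78.06 = 15.88 nm.

15.88 nm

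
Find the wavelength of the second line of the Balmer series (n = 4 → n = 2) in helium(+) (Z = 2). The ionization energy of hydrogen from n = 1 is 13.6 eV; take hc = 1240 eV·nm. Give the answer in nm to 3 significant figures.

122 nm

The Balmer series terminates on n_f = 2; the second line has n_i = 2+2 = 4.
ΔE = 54.40 × (1/2² − 1/4²) = 10.20 eV.
λ = 1240 / 10.20 = 122 nm.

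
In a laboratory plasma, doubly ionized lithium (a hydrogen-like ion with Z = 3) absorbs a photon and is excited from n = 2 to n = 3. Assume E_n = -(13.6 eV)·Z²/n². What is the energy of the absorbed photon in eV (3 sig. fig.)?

17.0 eV

The Bohr energies scale as Z², so for Z = 3: E_n = −122.4/n² eV.
E_3 = −122.4/9 = −13.60 eV and E_2 = −122.4/4 = −30.60 eV.
The photon energy is |E_3 − E_2| = 17.0 eV.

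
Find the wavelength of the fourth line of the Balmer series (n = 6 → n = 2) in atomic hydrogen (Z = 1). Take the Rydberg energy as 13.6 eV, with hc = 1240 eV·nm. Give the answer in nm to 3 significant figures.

410 nm

The Balmer series terminates on n_f = 2; the fourth line has n_i = 2+4 = 6.
ΔE = 13.60 × (1/2² − 1/6²) = 3.022 eV.
λ = 1240 / 3.022 = 410 nm.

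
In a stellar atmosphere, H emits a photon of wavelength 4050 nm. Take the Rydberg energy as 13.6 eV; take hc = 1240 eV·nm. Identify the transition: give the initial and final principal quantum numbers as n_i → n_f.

n_i = 5, n_f = 4

The photon energy is ΔE = hc/λ = 1240 / 4050 = 0.3062 eV.
With Z = 1, ΔE = 13.60 × (1/n_f² − 1/n_i²), so 1/n_f² − 1/n_i² = 0.02251.
Trying n_f = 4 gives 1/n_i² = 0.03999, i.e. n_i ≈ 5; this pair matches.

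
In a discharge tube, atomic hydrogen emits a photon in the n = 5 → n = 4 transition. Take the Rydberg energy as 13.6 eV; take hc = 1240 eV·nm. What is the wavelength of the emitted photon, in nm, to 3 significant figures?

ΔE = 13.60 × (1/4² − 1/5²) = 13.60 × 0.02250 = 0.3060 eV.
λ = hc/ΔE = 1240 / 0.3060 = 4050 nm.

4050 nm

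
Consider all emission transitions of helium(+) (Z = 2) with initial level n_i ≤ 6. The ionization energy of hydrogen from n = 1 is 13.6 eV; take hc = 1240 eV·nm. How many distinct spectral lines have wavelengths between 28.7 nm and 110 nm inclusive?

Enumerate all n_i → n_f pairs with 1 ≤ n_f < n_i ≤ 6 and compute λ = 1240 / [13.6·4·(1/n_f² − 1/n_i²)].
Lines falling in [28.7, 110] nm: 2→1 (30.39 nm), 6→2 (102.6 nm), 5→2 (108.5 nm).

3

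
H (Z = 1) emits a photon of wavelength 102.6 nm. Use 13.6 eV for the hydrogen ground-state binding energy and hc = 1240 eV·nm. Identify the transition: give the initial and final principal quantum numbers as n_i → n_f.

n_i = 3, n_f = 1

The photon energy is ΔE = hc/λ = 1240 / 102.6 = 12.09 eV.
With Z = 1, ΔE = 13.60 × (1/n_f² − 1/n_i²), so 1/n_f² − 1/n_i² = 0.8887.
Trying n_f = 1 gives 1/n_i² = 0.1113, i.e. n_i ≈ 3; this pair matches.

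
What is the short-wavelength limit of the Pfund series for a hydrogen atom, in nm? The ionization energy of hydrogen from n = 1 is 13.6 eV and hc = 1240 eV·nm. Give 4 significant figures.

2279 nm

The Pfund series has lower level n_f = 5; the series limit corresponds to n_i → ∞.
ΔE_max = 13.6 × 1 / 5² = 0.5440 eV.
λ_min = 1240 / 0.5440 = 2279 nm.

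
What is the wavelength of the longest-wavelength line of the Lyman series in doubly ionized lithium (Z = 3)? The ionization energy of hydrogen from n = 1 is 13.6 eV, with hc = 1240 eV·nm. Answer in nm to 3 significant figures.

The Lyman series terminates on n_f = 1; the first line has n_i = 1+1 = 2.
ΔE = 122.4 × (1/1² − 1/2²) = 91.80 eV.
λ = 1240 / 91.80 = 13.5 nm.

13.5 nm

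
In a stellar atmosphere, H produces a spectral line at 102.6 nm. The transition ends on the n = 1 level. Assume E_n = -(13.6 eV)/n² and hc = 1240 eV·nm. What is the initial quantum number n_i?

The photon energy is ΔE = hc/λ = 1240 / 102.6 = 12.09 eV.
With Z = 1, ΔE = 13.60 × (1/n_f² − 1/n_i²), so 1/n_f² − 1/n_i² = 0.8887.
With n_f = 1: 1/n_i² = 1/1 − 0.8887 = 0.1113, so n_i ≈ 3.00.

n_i = 3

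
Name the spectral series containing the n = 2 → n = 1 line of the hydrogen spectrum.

The series is set by the lower level: n_f = 1 is the Lyman series.

Lyman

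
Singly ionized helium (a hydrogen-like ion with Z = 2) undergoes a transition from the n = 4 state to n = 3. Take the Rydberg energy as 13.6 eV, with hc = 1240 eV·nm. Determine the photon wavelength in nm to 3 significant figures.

For Z = 2 the level energies scale as Z², so the effective Rydberg energy is 13.6 × 4 = 54.40 eV.
ΔE = 54.40 × (1/3² − 1/4²) = 54.40 × 0.04861 = 2.644 eV.
λ = hc/ΔE = 1240 / 2.644 = 469 nm.

469 nm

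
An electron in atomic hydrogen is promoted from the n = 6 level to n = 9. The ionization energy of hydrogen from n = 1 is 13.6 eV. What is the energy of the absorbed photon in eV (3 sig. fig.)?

E_9 = −13.60/81 = −0.1679 eV and E_6 = −13.60/36 = −0.3778 eV.
The photon energy is |E_9 − E_6| = 0.210 eV.

0.210 eV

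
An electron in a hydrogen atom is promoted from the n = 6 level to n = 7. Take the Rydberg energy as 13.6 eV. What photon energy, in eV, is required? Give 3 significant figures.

E_7 = −13.60/49 = −0.2776 eV and E_6 = −13.60/36 = −0.3778 eV.
The photon energy is |E_7 − E_6| = 0.100 eV.

0.100 eV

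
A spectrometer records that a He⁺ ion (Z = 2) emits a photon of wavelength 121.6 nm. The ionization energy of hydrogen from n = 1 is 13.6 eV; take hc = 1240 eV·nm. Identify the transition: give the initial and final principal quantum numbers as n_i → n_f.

n_i = 4, n_f = 2

The photon energy is ΔE = hc/λ = 1240 / 121.6 = 10.20 eV.
With Z = 2, ΔE = 54.40 × (1/n_f² − 1/n_i²), so 1/n_f² − 1/n_i² = 0.1875.
Trying n_f = 2 gives 1/n_i² = 0.06255, i.e. n_i ≈ 4; this pair matches.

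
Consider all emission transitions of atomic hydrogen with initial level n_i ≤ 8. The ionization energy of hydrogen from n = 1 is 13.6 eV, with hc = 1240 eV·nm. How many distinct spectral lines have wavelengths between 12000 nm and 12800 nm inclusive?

1

Enumerate all n_i → n_f pairs with 1 ≤ n_f < n_i ≤ 8 and compute λ = 1240 / [13.6·1·(1/n_f² − 1/n_i²)].
Lines falling in [12000, 12800] nm: 7→6 (12370 nm).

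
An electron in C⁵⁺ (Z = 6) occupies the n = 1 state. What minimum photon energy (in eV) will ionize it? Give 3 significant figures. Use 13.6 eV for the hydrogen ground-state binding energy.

E_n = −13.6 Z²/n² = −489.6/n² eV for Z = 6.
E_1 = −489.6/1 = −490 eV, so ionization (to E = 0) requires 490 eV.

490 eV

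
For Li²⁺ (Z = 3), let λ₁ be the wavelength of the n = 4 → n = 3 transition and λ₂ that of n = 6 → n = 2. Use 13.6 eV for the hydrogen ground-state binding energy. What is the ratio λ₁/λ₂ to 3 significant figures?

λ ∝ 1/ΔE ∝ 1/(1/n_f² − 1/n_i²), and the Z² and hc factors cancel in the ratio.
λ₁/λ₂ = (1/2² − 1/6²)/(1/3² − 1/4²) = 0.2222/0.04861 = 4.57.

4.57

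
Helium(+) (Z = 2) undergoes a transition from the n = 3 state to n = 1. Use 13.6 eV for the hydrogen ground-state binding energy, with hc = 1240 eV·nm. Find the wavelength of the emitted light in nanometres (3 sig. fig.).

For Z = 2 the level energies scale as Z², so the effective Rydberg energy is 13.6 × 4 = 54.40 eV.
ΔE = 54.40 × (1/1² − 1/3²) = 54.40 × 0.8889 = 48.36 eV.
λ = hc/ΔE = 1240 / 48.36 = 25.6 nm.

25.6 nm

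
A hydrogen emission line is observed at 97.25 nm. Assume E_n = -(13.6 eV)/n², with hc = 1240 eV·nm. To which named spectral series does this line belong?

ΔE = 1240/97.25 = 12.75 eV.
This matches 13.6 × (1/1² − 1/4²), so n_f = 1: the Lyman series.

Lyman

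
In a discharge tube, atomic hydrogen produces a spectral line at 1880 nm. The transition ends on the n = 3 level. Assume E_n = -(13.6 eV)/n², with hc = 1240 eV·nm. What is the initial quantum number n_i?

The photon energy is ΔE = hc/λ = 1240 / 1880 = 0.6596 eV.
With Z = 1, ΔE = 13.60 × (1/n_f² − 1/n_i²), so 1/n_f² − 1/n_i² = 0.04850.
With n_f = 3: 1/n_i² = 1/9 − 0.04850 = 0.06261, so n_i ≈ 4.00.

n_i = 4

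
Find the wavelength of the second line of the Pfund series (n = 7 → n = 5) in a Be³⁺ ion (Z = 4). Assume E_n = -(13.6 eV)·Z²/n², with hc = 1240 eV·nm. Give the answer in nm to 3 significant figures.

291 nm

The Pfund series terminates on n_f = 5; the second line has n_i = 5+2 = 7.
ΔE = 217.6 × (1/5² − 1/7²) = 4.263 eV.
λ = 1240 / 4.263 = 291 nm.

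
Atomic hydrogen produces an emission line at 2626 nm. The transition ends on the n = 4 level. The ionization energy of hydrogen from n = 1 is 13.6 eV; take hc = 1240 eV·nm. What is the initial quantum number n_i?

The photon energy is ΔE = hc/λ = 1240 / 2626 = 0.4722 eV.
With Z = 1, ΔE = 13.60 × (1/n_f² − 1/n_i²), so 1/n_f² − 1/n_i² = 0.03472.
With n_f = 4: 1/n_i² = 1/16 − 0.03472 = 0.02778, so n_i ≈ 6.00.

n_i = 6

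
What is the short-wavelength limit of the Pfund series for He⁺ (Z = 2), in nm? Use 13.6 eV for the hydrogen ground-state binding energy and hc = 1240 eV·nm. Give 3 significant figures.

570 nm

The Pfund series has lower level n_f = 5; the series limit corresponds to n_i → ∞.
ΔE_max = 13.6 × 4 / 5² = 2.176 eV.
λ_min = 1240 / 2.176 = 570 nm.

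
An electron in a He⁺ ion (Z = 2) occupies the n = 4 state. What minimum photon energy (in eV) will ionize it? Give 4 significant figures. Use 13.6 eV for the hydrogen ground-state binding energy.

E_n = −13.6 Z²/n² = −54.40/n² eV for Z = 2.
E_4 = −54.40/16 = −3.400 eV, so ionization (to E = 0) requires 3.400 eV.

3.400 eV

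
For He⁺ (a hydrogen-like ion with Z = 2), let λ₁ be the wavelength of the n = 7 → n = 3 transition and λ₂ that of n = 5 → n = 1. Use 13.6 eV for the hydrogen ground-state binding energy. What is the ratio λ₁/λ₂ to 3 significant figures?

λ ∝ 1/ΔE ∝ 1/(1/n_f² − 1/n_i²), and the Z² and hc factors cancel in the ratio.
λ₁/λ₂ = (1/1² − 1/5²)/(1/3² − 1/7²) = 0.9600/0.09070 = 10.6.

10.6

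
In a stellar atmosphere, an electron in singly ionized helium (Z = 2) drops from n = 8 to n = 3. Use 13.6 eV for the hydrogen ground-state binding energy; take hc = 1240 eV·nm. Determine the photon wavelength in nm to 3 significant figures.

For Z = 2 the level energies scale as Z², so the effective Rydberg energy is 13.6 × 4 = 54.40 eV.
ΔE = 54.40 × (1/3² − 1/8²) = 54.40 × 0.09549 = 5.194 eV.
λ = hc/ΔE = 1240 / 5.194 = 239 nm.

239 nm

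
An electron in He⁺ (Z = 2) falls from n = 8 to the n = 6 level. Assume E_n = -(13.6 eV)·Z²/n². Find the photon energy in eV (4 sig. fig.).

The Bohr energies scale as Z², so for Z = 2: E_n = −54.40/n² eV.
E_8 = −54.40/64 = −0.8500 eV and E_6 = −54.40/36 = −1.511 eV.
The photon energy is |E_8 − E_6| = 0.6611 eV.

0.6611 eV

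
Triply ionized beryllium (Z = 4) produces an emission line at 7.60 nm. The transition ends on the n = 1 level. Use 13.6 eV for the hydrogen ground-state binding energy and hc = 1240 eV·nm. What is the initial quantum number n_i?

n_i = 2

The photon energy is ΔE = hc/λ = 1240 / 7.60 = 163.2 eV.
With Z = 4, ΔE = 217.6 × (1/n_f² − 1/n_i²), so 1/n_f² − 1/n_i² = 0.7498.
With n_f = 1: 1/n_i² = 1/1 − 0.7498 = 0.2502, so n_i ≈ 2.00.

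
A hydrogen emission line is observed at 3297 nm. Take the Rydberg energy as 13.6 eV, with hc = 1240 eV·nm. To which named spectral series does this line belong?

Pfund

ΔE = 1240/3297 = 0.3761 eV.
This matches 13.6 × (1/5² − 1/9²), so n_f = 5: the Pfund series.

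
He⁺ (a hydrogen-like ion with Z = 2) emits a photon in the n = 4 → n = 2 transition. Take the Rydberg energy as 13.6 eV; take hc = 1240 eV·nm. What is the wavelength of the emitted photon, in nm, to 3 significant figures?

For Z = 2 the level energies scale as Z², so the effective Rydberg energy is 13.6 × 4 = 54.40 eV.
ΔE = 54.40 × (1/2² − 1/4²) = 54.40 × 0.1875 = 10.20 eV.
λ = hc/ΔE = 1240 / 10.20 = 122 nm.

122 nm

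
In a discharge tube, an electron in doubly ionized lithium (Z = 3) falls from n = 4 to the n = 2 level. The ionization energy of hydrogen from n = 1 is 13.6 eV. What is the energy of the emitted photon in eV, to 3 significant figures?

23.0 eV

The Bohr energies scale as Z², so for Z = 3: E_n = −122.4/n² eV.
E_4 = −122.4/16 = −7.650 eV and E_2 = −122.4/4 = −30.60 eV.
The photon energy is |E_4 − E_2| = 23.0 eV.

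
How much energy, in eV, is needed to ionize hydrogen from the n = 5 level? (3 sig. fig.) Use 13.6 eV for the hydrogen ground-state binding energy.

0.544 eV

E_5 = −13.60/25 = −0.544 eV, so ionization (to E = 0) requires 0.544 eV.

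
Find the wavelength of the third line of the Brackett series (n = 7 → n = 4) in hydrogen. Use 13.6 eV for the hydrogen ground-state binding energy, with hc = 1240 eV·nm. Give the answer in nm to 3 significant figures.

The Brackett series terminates on n_f = 4; the third line has n_i = 4+3 = 7.
ΔE = 13.60 × (1/4² − 1/7²) = 0.5724 eV.
λ = 1240 / 0.5724 = 2170 nm.

2170 nm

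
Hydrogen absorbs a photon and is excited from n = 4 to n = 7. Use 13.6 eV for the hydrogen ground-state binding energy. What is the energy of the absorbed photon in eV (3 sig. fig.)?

0.572 eV

E_7 = −13.60/49 = −0.2776 eV and E_4 = −13.60/16 = −0.8500 eV.
The photon energy is |E_7 − E_4| = 0.572 eV.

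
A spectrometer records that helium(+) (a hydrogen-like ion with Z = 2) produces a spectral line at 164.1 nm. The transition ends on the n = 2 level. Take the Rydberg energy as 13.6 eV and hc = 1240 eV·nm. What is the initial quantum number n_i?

n_i = 3

The photon energy is ΔE = hc/λ = 1240 / 164.1 = 7.556 eV.
With Z = 2, ΔE = 54.40 × (1/n_f² − 1/n_i²), so 1/n_f² − 1/n_i² = 0.1389.
With n_f = 2: 1/n_i² = 1/4 − 0.1389 = 0.1111, so n_i ≈ 3.00.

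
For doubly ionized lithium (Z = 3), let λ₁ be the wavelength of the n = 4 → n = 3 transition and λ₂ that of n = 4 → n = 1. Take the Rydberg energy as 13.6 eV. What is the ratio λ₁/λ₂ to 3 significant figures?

λ ∝ 1/ΔE ∝ 1/(1/n_f² − 1/n_i²), and the Z² and hc factors cancel in the ratio.
λ₁/λ₂ = (1/1² − 1/4²)/(1/3² − 1/4²) = 0.9375/0.04861 = 19.3.

19.3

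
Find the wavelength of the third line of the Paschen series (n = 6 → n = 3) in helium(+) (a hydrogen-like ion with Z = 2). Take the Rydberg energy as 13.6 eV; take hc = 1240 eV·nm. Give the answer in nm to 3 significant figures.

The Paschen series terminates on n_f = 3; the third line has n_i = 3+3 = 6.
ΔE = 54.40 × (1/3² − 1/6²) = 4.533 eV.
λ = 1240 / 4.533 = 274 nm.

274 nm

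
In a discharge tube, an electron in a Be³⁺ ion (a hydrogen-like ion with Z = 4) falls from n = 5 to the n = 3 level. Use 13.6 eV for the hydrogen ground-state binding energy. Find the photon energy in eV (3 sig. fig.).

The Bohr energies scale as Z², so for Z = 4: E_n = −217.6/n² eV.
E_5 = −217.6/25 = −8.704 eV and E_3 = −217.6/9 = −24.18 eV.
The photon energy is |E_5 − E_3| = 15.5 eV.

15.5 eV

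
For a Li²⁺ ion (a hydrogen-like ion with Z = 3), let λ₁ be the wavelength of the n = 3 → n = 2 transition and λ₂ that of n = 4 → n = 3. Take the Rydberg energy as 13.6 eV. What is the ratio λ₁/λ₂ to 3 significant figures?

λ ∝ 1/ΔE ∝ 1/(1/n_f² − 1/n_i²), and the Z² and hc factors cancel in the ratio.
λ₁/λ₂ = (1/3² − 1/4²)/(1/2² − 1/3²) = 0.04861/0.1389 = 0.350.

0.350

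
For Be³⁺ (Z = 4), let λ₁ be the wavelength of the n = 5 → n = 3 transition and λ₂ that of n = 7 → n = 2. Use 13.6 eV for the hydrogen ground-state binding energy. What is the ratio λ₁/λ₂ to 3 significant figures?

3.23

λ ∝ 1/ΔE ∝ 1/(1/n_f² − 1/n_i²), and the Z² and hc factors cancel in the ratio.
λ₁/λ₂ = (1/2² − 1/7²)/(1/3² − 1/5²) = 0.2296/0.07111 = 3.23.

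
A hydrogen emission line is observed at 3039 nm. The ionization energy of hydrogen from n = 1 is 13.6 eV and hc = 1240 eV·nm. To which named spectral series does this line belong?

ΔE = 1240/3039 = 0.4080 eV.
This matches 13.6 × (1/5² − 1/10²), so n_f = 5: the Pfund series.

Pfund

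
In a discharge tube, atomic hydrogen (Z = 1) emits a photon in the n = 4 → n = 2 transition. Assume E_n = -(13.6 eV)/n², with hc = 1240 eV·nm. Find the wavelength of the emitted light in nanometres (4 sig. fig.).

486.3 nm

ΔE = 13.60 × (1/2² − 1/4²) = 13.60 × 0.1875 = 2.550 eV.
λ = hc/ΔE = 1240 / 2.550 = 486.3 nm.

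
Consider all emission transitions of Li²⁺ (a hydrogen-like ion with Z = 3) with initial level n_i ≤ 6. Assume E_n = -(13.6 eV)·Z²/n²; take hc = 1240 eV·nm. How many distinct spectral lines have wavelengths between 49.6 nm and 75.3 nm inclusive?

2

Enumerate all n_i → n_f pairs with 1 ≤ n_f < n_i ≤ 6 and compute λ = 1240 / [13.6·9·(1/n_f² − 1/n_i²)].
Lines falling in [49.6, 75.3] nm: 4→2 (54.03 nm), 3→2 (72.94 nm).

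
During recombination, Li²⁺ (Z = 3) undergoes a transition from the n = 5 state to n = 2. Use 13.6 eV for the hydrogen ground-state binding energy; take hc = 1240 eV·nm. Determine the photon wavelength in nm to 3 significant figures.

48.2 nm

For Z = 3 the level energies scale as Z², so the effective Rydberg energy is 13.6 × 9 = 122.4 eV.
ΔE = 122.4 × (1/2² − 1/5²) = 122.4 × 0.2100 = 25.70 eV.
λ = hc/ΔE = 1240 / 25.70 = 48.2 nm.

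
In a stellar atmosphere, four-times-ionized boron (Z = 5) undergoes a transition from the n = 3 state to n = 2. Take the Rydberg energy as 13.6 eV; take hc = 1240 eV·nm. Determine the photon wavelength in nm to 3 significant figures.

26.3 nm

For Z = 5 the level energies scale as Z², so the effective Rydberg energy is 13.6 × 25 = 340.0 eV.
ΔE = 340.0 × (1/2² − 1/3²) = 340.0 × 0.1389 = 47.22 eV.
λ = hc/ΔE = 1240 / 47.22 = 26.3 nm.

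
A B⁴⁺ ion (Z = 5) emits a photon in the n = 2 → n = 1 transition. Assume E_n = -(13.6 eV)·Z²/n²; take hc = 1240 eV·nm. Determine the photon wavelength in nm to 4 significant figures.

4.863 nm

For Z = 5 the level energies scale as Z², so the effective Rydberg energy is 13.6 × 25 = 340.0 eV.
ΔE = 340.0 × (1/1² − 1/2²) = 340.0 × 0.7500 = 255.0 eV.
λ = hc/ΔE = 1240 / 255.0 = 4.863 nm.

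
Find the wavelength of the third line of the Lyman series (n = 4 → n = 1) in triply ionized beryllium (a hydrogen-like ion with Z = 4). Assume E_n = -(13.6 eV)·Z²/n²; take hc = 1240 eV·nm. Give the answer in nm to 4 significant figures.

6.078 nm

The Lyman series terminates on n_f = 1; the third line has n_i = 1+3 = 4.
ΔE = 217.6 × (1/1² − 1/4²) = 204.0 eV.
λ = 1240 / 204.0 = 6.078 nm.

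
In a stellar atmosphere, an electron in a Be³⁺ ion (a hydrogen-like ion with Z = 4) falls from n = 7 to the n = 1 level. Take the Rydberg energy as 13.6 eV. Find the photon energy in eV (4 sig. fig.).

The Bohr energies scale as Z², so for Z = 4: E_n = −217.6/n² eV.
E_7 = −217.6/49 = −4.441 eV and E_1 = −217.6/1 = −217.6 eV.
The photon energy is |E_7 − E_1| = 213.2 eV.

213.2 eV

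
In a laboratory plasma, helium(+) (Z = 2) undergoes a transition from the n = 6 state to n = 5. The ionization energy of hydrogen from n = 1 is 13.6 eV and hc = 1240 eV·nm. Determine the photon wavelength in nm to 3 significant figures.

For Z = 2 the level energies scale as Z², so the effective Rydberg energy is 13.6 × 4 = 54.40 eV.
ΔE = 54.40 × (1/5² − 1/6²) = 54.40 × 0.01222 = 0.6649 eV.
λ = hc/ΔE = 1240 / 0.6649 = 1860 nm.

1860 nm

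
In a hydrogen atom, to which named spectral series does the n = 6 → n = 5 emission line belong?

Pfund

The series is set by the lower level: n_f = 5 is the Pfund series.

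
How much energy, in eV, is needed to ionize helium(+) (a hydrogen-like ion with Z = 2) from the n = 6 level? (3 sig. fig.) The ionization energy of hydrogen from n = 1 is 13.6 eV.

1.51 eV

E_n = −13.6 Z²/n² = −54.40/n² eV for Z = 2.
E_6 = −54.40/36 = −1.51 eV, so ionization (to E = 0) requires 1.51 eV.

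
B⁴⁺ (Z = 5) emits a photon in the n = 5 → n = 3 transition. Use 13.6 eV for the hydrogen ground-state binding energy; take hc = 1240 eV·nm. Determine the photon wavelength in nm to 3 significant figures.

For Z = 5 the level energies scale as Z², so the effective Rydberg energy is 13.6 × 25 = 340.0 eV.
ΔE = 340.0 × (1/3² − 1/5²) = 340.0 × 0.07111 = 24.18 eV.
λ = hc/ΔE = 1240 / 24.18 = 51.3 nm.

51.3 nm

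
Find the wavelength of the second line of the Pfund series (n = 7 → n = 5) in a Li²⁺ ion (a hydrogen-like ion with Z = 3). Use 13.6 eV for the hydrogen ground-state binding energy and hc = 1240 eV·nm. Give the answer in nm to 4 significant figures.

The Pfund series terminates on n_f = 5; the second line has n_i = 5+2 = 7.
ΔE = 122.4 × (1/5² − 1/7²) = 2.398 eV.
λ = 1240 / 2.398 = 517.1 nm.

517.1 nm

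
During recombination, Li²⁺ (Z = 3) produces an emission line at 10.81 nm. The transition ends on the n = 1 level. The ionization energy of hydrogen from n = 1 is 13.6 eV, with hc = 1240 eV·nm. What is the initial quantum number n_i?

n_i = 4

The photon energy is ΔE = hc/λ = 1240 / 10.81 = 114.7 eV.
With Z = 3, ΔE = 122.4 × (1/n_f² − 1/n_i²), so 1/n_f² − 1/n_i² = 0.9372.
With n_f = 1: 1/n_i² = 1/1 − 0.9372 = 0.06284, so n_i ≈ 3.99.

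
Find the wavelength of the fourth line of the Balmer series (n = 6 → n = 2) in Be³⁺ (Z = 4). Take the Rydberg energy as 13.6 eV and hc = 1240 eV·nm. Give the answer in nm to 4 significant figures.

25.64 nm

The Balmer series terminates on n_f = 2; the fourth line has n_i = 2+4 = 6.
ΔE = 217.6 × (1/2² − 1/6²) = 48.36 eV.
λ = 1240 / 48.36 = 25.64 nm.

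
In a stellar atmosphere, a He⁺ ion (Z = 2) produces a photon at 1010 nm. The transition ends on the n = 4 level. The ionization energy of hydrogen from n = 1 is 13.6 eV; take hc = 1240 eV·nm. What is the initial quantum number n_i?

n_i = 5

The photon energy is ΔE = hc/λ = 1240 / 1010 = 1.228 eV.
With Z = 2, ΔE = 54.40 × (1/n_f² − 1/n_i²), so 1/n_f² − 1/n_i² = 0.02257.
With n_f = 4: 1/n_i² = 1/16 − 0.02257 = 0.03993, so n_i ≈ 5.00.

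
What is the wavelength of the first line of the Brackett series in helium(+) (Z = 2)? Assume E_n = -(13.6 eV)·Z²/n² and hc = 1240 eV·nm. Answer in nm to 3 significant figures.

The Brackett series terminates on n_f = 4; the first line has n_i = 4+1 = 5.
ΔE = 54.40 × (1/4² − 1/5²) = 1.224 eV.
λ = 1240 / 1.224 = 1010 nm.

1010 nm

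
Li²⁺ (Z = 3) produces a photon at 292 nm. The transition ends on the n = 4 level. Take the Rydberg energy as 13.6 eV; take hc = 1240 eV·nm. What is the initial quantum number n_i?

n_i = 6

The photon energy is ΔE = hc/λ = 1240 / 292 = 4.247 eV.
With Z = 3, ΔE = 122.4 × (1/n_f² − 1/n_i²), so 1/n_f² − 1/n_i² = 0.03469.
With n_f = 4: 1/n_i² = 1/16 − 0.03469 = 0.02781, so n_i ≈ 6.00.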